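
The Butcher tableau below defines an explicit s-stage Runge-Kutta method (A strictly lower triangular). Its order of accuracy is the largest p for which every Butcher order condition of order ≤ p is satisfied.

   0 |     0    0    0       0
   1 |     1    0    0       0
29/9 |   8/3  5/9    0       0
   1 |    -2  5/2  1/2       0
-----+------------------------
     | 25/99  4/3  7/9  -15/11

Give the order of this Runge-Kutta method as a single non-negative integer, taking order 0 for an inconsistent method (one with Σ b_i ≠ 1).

1

b = (25/99, 4/3, 7/9, -15/11)
c = (0, 1, 29/9, 1)
Ac = (0, 0, 5/9, 37/9)
Σ b_i: 25/99·1 + 4/3·1 + 7/9·1 + (-15/11)·1 = 1 ✓
b·c: 4/3·1 + 7/9·29/9 + (-15/11)·1 = 2206/891 ≠ 1/2 ⇒ order 1.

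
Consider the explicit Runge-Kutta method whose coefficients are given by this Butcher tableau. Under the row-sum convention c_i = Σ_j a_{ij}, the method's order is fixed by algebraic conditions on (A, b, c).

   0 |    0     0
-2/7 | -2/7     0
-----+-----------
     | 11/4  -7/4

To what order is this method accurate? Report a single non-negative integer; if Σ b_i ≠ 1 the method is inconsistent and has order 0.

2

b = (11/4, -7/4)
c = (0, -2/7)
Σ b_i: 11/4·1 + (-7/4)·1 = 1 ✓
b·c: (-7/4)·(-2/7) = 1/2 ✓; 2 stages ⇒ order 2.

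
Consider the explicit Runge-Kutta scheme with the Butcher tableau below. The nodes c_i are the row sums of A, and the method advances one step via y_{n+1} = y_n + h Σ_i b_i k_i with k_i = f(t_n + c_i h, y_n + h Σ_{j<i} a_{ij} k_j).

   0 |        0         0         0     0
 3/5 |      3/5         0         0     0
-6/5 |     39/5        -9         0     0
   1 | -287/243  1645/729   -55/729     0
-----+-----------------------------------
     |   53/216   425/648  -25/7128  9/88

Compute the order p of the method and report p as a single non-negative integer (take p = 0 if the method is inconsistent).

b = (53/216, 425/648, -25/7128, 9/88)
c = (0, 3/5, -6/5, 1)
Ac = (0, 0, -27/5, 13/9)
Σ b_i: 53/216·1 + 425/648·1 + (-25/7128)·1 + 9/88·1 = 1 ✓
b·c: 425/648·3/5 + (-25/7128)·(-6/5) + 9/88·1 = 1/2 ✓
b·c²: 425/648·9/25 + (-25/7128)·36/25 + 9/88·1 = 1/3 ✓
b·Ac: (-25/7128)·(-27/5) + 9/88·13/9 = 1/6 ✓
b·c³: 425/648·27/125 + (-25/7128)·(-216/125) + 9/88·1 = 1/4 ✓
b·(c∘Ac): (-25/7128)·162/25 + 9/88·13/9 = 1/8 ✓
b·Ac²: (-25/7128)·(-81/25) + 9/88·19/27 = 1/12 ✓
b·A²c: 9/88·11/27 = 1/24 ✓; 4 stages ⇒ order 4.

4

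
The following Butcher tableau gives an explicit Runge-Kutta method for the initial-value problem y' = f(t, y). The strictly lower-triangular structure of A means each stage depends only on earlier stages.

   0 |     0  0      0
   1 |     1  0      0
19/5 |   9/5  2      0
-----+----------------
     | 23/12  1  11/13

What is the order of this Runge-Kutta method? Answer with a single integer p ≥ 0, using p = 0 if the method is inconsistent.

b = (23/12, 1, 11/13)
c = (0, 1, 19/5)
Ac = (0, 0, 2)
Σ b_i: 23/12·1 + 1·1 + 11/13·1 = 587/156 ≠ 1 ⇒ order 0.

0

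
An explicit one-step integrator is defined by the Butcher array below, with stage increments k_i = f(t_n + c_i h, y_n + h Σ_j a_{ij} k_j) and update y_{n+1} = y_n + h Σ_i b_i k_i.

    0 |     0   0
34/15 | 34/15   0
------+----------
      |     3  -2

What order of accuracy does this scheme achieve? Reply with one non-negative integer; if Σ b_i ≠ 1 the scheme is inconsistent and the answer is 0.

b = (3, -2)
c = (0, 34/15)
Σ b_i: 3·1 + (-2)·1 = 1 ✓
b·c: (-2)·34/15 = -68/15 ≠ 1/2 ⇒ order 1.

1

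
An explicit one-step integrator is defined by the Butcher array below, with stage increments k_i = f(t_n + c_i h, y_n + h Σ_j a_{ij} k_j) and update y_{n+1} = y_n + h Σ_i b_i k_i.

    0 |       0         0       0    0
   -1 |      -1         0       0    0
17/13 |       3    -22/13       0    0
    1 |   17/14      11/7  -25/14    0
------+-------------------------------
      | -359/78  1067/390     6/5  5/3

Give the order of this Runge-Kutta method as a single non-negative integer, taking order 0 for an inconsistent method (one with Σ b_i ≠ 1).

2

b = (-359/78, 1067/390, 6/5, 5/3)
c = (0, -1, 17/13, 1)
Ac = (0, 0, 22/13, -711/182)
Σ b_i: (-359/78)·1 + 1067/390·1 + 6/5·1 + 5/3·1 = 1 ✓
b·c: 1067/390·(-1) + 6/5·17/13 + 5/3·1 = 1/2 ✓
b·c²: 1067/390·1 + 6/5·289/169 + 5/3·1 = 6545/1014 ≠ 1/3 ⇒ order 2.
b·Ac: 6/5·22/13 + 5/3·(-711/182) = -4077/910 ≠ 1/6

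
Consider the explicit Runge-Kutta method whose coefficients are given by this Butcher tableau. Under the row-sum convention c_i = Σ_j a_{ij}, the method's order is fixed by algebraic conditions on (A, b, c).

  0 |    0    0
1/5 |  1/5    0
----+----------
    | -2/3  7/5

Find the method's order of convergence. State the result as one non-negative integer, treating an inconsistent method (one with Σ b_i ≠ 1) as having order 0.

0

b = (-2/3, 7/5)
c = (0, 1/5)
Σ b_i: (-2/3)·1 + 7/5·1 = 11/15 ≠ 1 ⇒ order 0.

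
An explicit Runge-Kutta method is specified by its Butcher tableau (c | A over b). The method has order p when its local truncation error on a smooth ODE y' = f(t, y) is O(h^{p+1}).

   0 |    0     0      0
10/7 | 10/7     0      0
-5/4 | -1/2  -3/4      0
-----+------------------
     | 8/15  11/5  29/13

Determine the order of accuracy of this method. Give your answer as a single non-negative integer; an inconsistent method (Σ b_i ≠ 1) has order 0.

b = (8/15, 11/5, 29/13)
c = (0, 10/7, -5/4)
Ac = (0, 0, -15/14)
Σ b_i: 8/15·1 + 11/5·1 + 29/13·1 = 968/195 ≠ 1 ⇒ order 0.

0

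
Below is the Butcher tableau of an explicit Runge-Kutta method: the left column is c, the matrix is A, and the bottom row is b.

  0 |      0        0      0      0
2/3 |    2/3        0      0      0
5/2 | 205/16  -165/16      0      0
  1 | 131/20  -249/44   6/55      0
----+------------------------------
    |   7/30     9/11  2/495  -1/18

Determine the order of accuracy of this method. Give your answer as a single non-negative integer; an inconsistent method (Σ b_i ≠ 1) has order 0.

b = (7/30, 9/11, 2/495, -1/18)
c = (0, 2/3, 5/2, 1)
Ac = (0, 0, -55/8, -7/2)
Σ b_i: 7/30·1 + 9/11·1 + 2/495·1 + (-1/18)·1 = 1 ✓
b·c: 9/11·2/3 + 2/495·5/2 + (-1/18)·1 = 1/2 ✓
b·c²: 9/11·4/9 + 2/495·25/4 + (-1/18)·1 = 1/3 ✓
b·Ac: 2/495·(-55/8) + (-1/18)·(-7/2) = 1/6 ✓
b·c³: 9/11·8/27 + 2/495·125/8 + (-1/18)·1 = 1/4 ✓
b·(c∘Ac): 2/495·(-275/16) + (-1/18)·(-7/2) = 1/8 ✓
b·Ac²: 2/495·(-55/12) + (-1/18)·(-11/6) = 1/12 ✓
b·A²c: (-1/18)·(-3/4) = 1/24 ✓; 4 stages ⇒ order 4.

4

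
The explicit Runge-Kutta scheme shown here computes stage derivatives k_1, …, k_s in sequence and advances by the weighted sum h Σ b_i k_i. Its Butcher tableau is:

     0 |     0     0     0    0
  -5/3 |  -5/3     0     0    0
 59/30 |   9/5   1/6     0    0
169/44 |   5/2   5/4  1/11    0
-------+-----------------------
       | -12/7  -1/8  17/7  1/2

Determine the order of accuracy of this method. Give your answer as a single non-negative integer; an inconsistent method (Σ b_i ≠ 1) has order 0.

0

b = (-12/7, -1/8, 17/7, 1/2)
c = (0, -5/3, 59/30, 169/44)
Ac = (0, 0, -5/18, -419/220)
Σ b_i: (-12/7)·1 + (-1/8)·1 + 17/7·1 + 1/2·1 = 61/56 ≠ 1 ⇒ order 0.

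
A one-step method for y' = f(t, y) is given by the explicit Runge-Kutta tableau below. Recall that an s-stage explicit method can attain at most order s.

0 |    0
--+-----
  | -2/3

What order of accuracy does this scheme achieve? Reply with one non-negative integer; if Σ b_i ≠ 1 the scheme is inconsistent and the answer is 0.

0

b = (-2/3)
c = (0)
Σ b_i: (-2/3)·1 = -2/3 ≠ 1 ⇒ order 0.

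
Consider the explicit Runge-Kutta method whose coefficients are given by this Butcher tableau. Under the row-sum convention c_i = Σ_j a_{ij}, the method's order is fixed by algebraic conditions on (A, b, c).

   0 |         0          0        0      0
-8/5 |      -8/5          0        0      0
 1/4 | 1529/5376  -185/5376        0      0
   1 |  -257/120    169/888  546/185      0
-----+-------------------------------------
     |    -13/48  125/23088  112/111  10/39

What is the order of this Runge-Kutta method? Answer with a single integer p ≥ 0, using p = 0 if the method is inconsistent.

b = (-13/48, 125/23088, 112/111, 10/39)
c = (0, -8/5, 1/4, 1)
Ac = (0, 0, 37/672, 13/30)
Σ b_i: (-13/48)·1 + 125/23088·1 + 112/111·1 + 10/39·1 = 1 ✓
b·c: 125/23088·(-8/5) + 112/111·1/4 + 10/39·1 = 1/2 ✓
b·c²: 125/23088·64/25 + 112/111·1/16 + 10/39·1 = 1/3 ✓
b·Ac: 112/111·37/672 + 10/39·13/30 = 1/6 ✓
b·c³: 125/23088·(-512/125) + 112/111·1/64 + 10/39·1 = 1/4 ✓
b·(c∘Ac): 112/111·37/2688 + 10/39·13/30 = 1/8 ✓
b·Ac²: 112/111·(-37/420) + 10/39·403/600 = 1/12 ✓
b·A²c: 10/39·13/80 = 1/24 ✓; 4 stages ⇒ order 4.

4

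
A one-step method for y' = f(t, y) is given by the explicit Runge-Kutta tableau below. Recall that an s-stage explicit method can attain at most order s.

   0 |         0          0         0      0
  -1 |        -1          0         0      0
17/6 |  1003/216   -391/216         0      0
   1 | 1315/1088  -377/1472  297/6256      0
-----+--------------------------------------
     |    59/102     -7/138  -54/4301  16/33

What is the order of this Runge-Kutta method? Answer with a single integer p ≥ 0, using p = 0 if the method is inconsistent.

4

b = (59/102, -7/138, -54/4301, 16/33)
c = (0, -1, 17/6, 1)
Ac = (0, 0, 391/216, 25/64)
Σ b_i: 59/102·1 + (-7/138)·1 + (-54/4301)·1 + 16/33·1 = 1 ✓
b·c: (-7/138)·(-1) + (-54/4301)·17/6 + 16/33·1 = 1/2 ✓
b·c²: (-7/138)·1 + (-54/4301)·289/36 + 16/33·1 = 1/3 ✓
b·Ac: (-54/4301)·391/216 + 16/33·25/64 = 1/6 ✓
b·c³: (-7/138)·(-1) + (-54/4301)·4913/216 + 16/33·1 = 1/4 ✓
b·(c∘Ac): (-54/4301)·6647/1296 + 16/33·25/64 = 1/8 ✓
b·Ac²: (-54/4301)·(-391/216) + 16/33·1/8 = 1/12 ✓
b·A²c: 16/33·11/128 = 1/24 ✓; 4 stages ⇒ order 4.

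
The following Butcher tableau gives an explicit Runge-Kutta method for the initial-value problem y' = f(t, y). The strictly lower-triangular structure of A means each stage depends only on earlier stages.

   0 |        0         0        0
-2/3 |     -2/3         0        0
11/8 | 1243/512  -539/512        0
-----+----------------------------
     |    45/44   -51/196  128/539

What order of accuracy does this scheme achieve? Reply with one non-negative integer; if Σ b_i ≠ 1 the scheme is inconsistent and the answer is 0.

3

b = (45/44, -51/196, 128/539)
c = (0, -2/3, 11/8)
Ac = (0, 0, 539/768)
Σ b_i: 45/44·1 + (-51/196)·1 + 128/539·1 = 1 ✓
b·c: (-51/196)·(-2/3) + 128/539·11/8 = 1/2 ✓
b·c²: (-51/196)·4/9 + 128/539·121/64 = 1/3 ✓
b·Ac: 128/539·539/768 = 1/6 ✓; 3 stages ⇒ order 3.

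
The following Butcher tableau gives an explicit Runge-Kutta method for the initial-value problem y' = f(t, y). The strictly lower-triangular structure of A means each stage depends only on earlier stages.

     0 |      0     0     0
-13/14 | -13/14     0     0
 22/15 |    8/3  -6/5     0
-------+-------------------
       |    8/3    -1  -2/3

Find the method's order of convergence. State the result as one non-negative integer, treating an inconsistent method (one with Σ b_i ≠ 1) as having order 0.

1

b = (8/3, -1, -2/3)
c = (0, -13/14, 22/15)
Ac = (0, 0, 39/35)
Σ b_i: 8/3·1 + (-1)·1 + (-2/3)·1 = 1 ✓
b·c: (-1)·(-13/14) + (-2/3)·22/15 = -31/630 ≠ 1/2 ⇒ order 1.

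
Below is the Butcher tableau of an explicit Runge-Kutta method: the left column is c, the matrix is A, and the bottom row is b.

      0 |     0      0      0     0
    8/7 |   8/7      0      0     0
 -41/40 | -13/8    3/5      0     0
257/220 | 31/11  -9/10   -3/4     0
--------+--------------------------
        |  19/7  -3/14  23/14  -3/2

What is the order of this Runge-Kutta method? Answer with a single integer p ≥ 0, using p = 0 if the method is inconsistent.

0

b = (19/7, -3/14, 23/14, -3/2)
c = (0, 8/7, -41/40, 257/220)
Ac = (0, 0, 24/35, -291/1120)
Σ b_i: 19/7·1 + (-3/14)·1 + 23/14·1 + (-3/2)·1 = 37/14 ≠ 1 ⇒ order 0.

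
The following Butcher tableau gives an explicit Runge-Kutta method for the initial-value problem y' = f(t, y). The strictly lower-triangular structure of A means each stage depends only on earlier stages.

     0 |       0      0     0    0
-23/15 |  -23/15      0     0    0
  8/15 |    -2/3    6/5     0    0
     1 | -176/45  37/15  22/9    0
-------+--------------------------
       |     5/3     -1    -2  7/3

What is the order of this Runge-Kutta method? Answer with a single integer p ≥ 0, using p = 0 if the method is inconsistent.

b = (5/3, -1, -2, 7/3)
c = (0, -23/15, 8/15, 1)
Ac = (0, 0, -46/25, -1673/675)
Σ b_i: 5/3·1 + (-1)·1 + (-2)·1 + 7/3·1 = 1 ✓
b·c: (-1)·(-23/15) + (-2)·8/15 + 7/3·1 = 14/5 ≠ 1/2 ⇒ order 1.

1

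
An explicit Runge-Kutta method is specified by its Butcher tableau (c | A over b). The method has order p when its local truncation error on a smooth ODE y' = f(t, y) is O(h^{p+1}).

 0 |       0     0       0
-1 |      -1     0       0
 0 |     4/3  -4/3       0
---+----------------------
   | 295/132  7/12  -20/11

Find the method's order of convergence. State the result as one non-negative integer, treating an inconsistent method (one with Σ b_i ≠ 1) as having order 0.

1

b = (295/132, 7/12, -20/11)
c = (0, -1, 0)
Ac = (0, 0, 4/3)
Σ b_i: 295/132·1 + 7/12·1 + (-20/11)·1 = 1 ✓
b·c: 7/12·(-1) = -7/12 ≠ 1/2 ⇒ order 1.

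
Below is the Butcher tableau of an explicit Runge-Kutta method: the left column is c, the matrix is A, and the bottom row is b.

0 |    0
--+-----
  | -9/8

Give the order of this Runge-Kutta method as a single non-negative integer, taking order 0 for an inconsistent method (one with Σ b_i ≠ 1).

0

b = (-9/8)
c = (0)
Σ b_i: (-9/8)·1 = -9/8 ≠ 1 ⇒ order 0.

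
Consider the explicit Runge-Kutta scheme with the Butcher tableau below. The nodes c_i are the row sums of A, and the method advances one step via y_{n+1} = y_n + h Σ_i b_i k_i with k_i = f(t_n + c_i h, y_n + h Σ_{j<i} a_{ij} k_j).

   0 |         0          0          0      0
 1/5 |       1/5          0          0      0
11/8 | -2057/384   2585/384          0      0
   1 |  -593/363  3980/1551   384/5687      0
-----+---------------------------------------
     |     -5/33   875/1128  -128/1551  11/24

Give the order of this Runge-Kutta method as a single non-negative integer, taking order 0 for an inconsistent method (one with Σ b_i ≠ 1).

b = (-5/33, 875/1128, -128/1551, 11/24)
c = (0, 1/5, 11/8, 1)
Ac = (0, 0, 517/384, 20/33)
Σ b_i: (-5/33)·1 + 875/1128·1 + (-128/1551)·1 + 11/24·1 = 1 ✓
b·c: 875/1128·1/5 + (-128/1551)·11/8 + 11/24·1 = 1/2 ✓
b·c²: 875/1128·1/25 + (-128/1551)·121/64 + 11/24·1 = 1/3 ✓
b·Ac: (-128/1551)·517/384 + 11/24·20/33 = 1/6 ✓
b·c³: 875/1128·1/125 + (-128/1551)·1331/512 + 11/24·1 = 1/4 ✓
b·(c∘Ac): (-128/1551)·5687/3072 + 11/24·20/33 = 1/8 ✓
b·Ac²: (-128/1551)·517/1920 + 11/24·38/165 = 1/12 ✓
b·A²c: 11/24·1/11 = 1/24 ✓; 4 stages ⇒ order 4.

4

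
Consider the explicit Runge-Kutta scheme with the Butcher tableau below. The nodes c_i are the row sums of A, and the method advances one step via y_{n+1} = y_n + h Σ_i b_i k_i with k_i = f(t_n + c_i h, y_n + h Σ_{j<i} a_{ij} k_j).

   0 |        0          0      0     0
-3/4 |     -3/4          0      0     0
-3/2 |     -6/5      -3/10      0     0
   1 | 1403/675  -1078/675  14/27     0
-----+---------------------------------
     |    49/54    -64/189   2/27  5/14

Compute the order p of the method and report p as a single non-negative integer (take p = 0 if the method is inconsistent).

4

b = (49/54, -64/189, 2/27, 5/14)
c = (0, -3/4, -3/2, 1)
Ac = (0, 0, 9/40, 21/50)
Σ b_i: 49/54·1 + (-64/189)·1 + 2/27·1 + 5/14·1 = 1 ✓
b·c: (-64/189)·(-3/4) + 2/27·(-3/2) + 5/14·1 = 1/2 ✓
b·c²: (-64/189)·9/16 + 2/27·9/4 + 5/14·1 = 1/3 ✓
b·Ac: 2/27·9/40 + 5/14·21/50 = 1/6 ✓
b·c³: (-64/189)·(-27/64) + 2/27·(-27/8) + 5/14·1 = 1/4 ✓
b·(c∘Ac): 2/27·(-27/80) + 5/14·21/50 = 1/8 ✓
b·Ac²: 2/27·(-27/160) + 5/14·161/600 = 1/12 ✓
b·A²c: 5/14·7/60 = 1/24 ✓; 4 stages ⇒ order 4.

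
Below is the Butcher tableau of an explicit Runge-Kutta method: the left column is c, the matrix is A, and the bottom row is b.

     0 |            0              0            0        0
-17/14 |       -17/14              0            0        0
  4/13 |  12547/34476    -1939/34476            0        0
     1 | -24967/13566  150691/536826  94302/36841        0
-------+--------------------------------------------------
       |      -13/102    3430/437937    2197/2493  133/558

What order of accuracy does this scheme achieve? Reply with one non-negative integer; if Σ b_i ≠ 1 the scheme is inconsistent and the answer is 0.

b = (-13/102, 3430/437937, 2197/2493, 133/558)
c = (0, -17/14, 4/13, 1)
Ac = (0, 0, 277/4056, 713/1596)
Σ b_i: (-13/102)·1 + 3430/437937·1 + 2197/2493·1 + 133/558·1 = 1 ✓
b·c: 3430/437937·(-17/14) + 2197/2493·4/13 + 133/558·1 = 1/2 ✓
b·c²: 3430/437937·289/196 + 2197/2493·16/169 + 133/558·1 = 1/3 ✓
b·Ac: 2197/2493·277/4056 + 133/558·713/1596 = 1/6 ✓
b·c³: 3430/437937·(-4913/2744) + 2197/2493·64/2197 + 133/558·1 = 1/4 ✓
b·(c∘Ac): 2197/2493·277/13182 + 133/558·713/1596 = 1/8 ✓
b·Ac²: 2197/2493·(-4709/56784) + 133/558·14663/22344 = 1/12 ✓
b·A²c: 133/558·93/532 = 1/24 ✓; 4 stages ⇒ order 4.

4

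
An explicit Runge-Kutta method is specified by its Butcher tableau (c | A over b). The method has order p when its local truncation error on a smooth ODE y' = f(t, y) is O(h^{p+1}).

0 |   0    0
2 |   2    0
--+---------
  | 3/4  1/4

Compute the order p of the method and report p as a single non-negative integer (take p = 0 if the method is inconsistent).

b = (3/4, 1/4)
c = (0, 2)
Σ b_i: 3/4·1 + 1/4·1 = 1 ✓
b·c: 1/4·2 = 1/2 ✓; 2 stages ⇒ order 2.

2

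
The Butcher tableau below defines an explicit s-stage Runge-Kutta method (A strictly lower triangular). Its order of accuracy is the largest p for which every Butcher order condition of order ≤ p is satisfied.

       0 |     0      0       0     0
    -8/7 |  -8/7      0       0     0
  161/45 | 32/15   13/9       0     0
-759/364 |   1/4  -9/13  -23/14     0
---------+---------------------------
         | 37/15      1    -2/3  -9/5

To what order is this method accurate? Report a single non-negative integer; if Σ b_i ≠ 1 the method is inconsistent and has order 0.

b = (37/15, 1, -2/3, -9/5)
c = (0, -8/7, 161/45, -759/364)
Ac = (0, 0, -104/63, -41659/8190)
Σ b_i: 37/15·1 + 1·1 + (-2/3)·1 + (-9/5)·1 = 1 ✓
b·c: 1·(-8/7) + (-2/3)·161/45 + (-9/5)·(-759/364) = 11069/49140 ≠ 1/2 ⇒ order 1.

1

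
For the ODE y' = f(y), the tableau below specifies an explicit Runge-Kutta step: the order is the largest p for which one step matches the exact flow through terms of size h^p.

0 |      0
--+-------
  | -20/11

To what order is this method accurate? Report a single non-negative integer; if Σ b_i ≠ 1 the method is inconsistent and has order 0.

b = (-20/11)
c = (0)
Σ b_i: (-20/11)·1 = -20/11 ≠ 1 ⇒ order 0.

0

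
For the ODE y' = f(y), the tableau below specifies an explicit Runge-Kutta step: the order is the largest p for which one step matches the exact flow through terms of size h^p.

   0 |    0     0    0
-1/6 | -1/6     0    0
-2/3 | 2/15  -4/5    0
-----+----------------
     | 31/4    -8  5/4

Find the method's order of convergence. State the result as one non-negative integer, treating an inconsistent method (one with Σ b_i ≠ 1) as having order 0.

3

b = (31/4, -8, 5/4)
c = (0, -1/6, -2/3)
Ac = (0, 0, 2/15)
Σ b_i: 31/4·1 + (-8)·1 + 5/4·1 = 1 ✓
b·c: (-8)·(-1/6) + 5/4·(-2/3) = 1/2 ✓
b·c²: (-8)·1/36 + 5/4·4/9 = 1/3 ✓
b·Ac: 5/4·2/15 = 1/6 ✓; 3 stages ⇒ order 3.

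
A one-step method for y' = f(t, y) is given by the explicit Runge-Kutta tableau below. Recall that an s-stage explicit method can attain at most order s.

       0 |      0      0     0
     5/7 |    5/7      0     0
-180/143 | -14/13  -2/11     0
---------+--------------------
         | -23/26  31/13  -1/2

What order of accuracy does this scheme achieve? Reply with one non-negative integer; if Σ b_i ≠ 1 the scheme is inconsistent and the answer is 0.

1

b = (-23/26, 31/13, -1/2)
c = (0, 5/7, -180/143)
Ac = (0, 0, -10/77)
Σ b_i: (-23/26)·1 + 31/13·1 + (-1/2)·1 = 1 ✓
b·c: 31/13·5/7 + (-1/2)·(-180/143) = 2335/1001 ≠ 1/2 ⇒ order 1.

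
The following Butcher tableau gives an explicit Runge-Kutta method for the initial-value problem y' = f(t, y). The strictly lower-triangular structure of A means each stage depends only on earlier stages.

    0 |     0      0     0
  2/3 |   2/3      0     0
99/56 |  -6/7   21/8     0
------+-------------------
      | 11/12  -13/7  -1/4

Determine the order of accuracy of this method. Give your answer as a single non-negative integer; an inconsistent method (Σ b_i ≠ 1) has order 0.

b = (11/12, -13/7, -1/4)
c = (0, 2/3, 99/56)
Ac = (0, 0, 7/4)
Σ b_i: 11/12·1 + (-13/7)·1 + (-1/4)·1 = -25/21 ≠ 1 ⇒ order 0.

0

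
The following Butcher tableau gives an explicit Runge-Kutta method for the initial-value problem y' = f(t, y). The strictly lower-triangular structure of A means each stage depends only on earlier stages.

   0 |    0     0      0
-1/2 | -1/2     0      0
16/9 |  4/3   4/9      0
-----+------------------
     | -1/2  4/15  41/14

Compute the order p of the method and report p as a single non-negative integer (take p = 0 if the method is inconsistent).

0

b = (-1/2, 4/15, 41/14)
c = (0, -1/2, 16/9)
Ac = (0, 0, -2/9)
Σ b_i: (-1/2)·1 + 4/15·1 + 41/14·1 = 283/105 ≠ 1 ⇒ order 0.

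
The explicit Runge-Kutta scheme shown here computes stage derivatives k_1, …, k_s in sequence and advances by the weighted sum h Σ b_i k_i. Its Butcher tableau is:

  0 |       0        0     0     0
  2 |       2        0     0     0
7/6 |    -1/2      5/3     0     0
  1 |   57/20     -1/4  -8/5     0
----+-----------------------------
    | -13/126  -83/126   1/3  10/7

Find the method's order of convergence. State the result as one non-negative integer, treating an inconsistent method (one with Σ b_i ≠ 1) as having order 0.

b = (-13/126, -83/126, 1/3, 10/7)
c = (0, 2, 7/6, 1)
Ac = (0, 0, 10/3, -71/30)
Σ b_i: (-13/126)·1 + (-83/126)·1 + 1/3·1 + 10/7·1 = 1 ✓
b·c: (-83/126)·2 + 1/3·7/6 + 10/7·1 = 1/2 ✓
b·c²: (-83/126)·4 + 1/3·49/36 + 10/7·1 = -569/756 ≠ 1/3 ⇒ order 2.
b·Ac: 1/3·10/3 + 10/7·(-71/30) = -143/63 ≠ 1/6

2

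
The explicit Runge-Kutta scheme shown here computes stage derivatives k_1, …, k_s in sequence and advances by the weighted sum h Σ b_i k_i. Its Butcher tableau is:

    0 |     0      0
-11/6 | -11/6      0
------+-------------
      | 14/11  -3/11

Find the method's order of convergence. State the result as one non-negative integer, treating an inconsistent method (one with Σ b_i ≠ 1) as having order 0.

b = (14/11, -3/11)
c = (0, -11/6)
Σ b_i: 14/11·1 + (-3/11)·1 = 1 ✓
b·c: (-3/11)·(-11/6) = 1/2 ✓; 2 stages ⇒ order 2.

2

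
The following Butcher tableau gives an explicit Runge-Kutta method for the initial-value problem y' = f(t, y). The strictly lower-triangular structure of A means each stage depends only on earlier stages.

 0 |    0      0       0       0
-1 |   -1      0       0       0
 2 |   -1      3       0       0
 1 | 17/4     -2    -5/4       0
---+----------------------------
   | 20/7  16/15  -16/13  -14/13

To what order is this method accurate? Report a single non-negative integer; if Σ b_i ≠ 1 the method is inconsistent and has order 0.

b = (20/7, 16/15, -16/13, -14/13)
c = (0, -1, 2, 1)
Ac = (0, 0, -3, -1/2)
Σ b_i: 20/7·1 + 16/15·1 + (-16/13)·1 + (-14/13)·1 = 2206/1365 ≠ 1 ⇒ order 0.

0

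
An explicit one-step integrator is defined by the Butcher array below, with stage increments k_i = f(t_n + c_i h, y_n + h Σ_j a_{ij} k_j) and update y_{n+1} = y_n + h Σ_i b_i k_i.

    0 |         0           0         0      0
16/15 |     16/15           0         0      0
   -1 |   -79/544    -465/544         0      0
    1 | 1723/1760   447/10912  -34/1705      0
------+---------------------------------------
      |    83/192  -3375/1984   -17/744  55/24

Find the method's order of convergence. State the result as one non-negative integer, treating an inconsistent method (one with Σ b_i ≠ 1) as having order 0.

b = (83/192, -3375/1984, -17/744, 55/24)
c = (0, 16/15, -1, 1)
Ac = (0, 0, -31/34, 7/110)
Σ b_i: 83/192·1 + (-3375/1984)·1 + (-17/744)·1 + 55/24·1 = 1 ✓
b·c: (-3375/1984)·16/15 + (-17/744)·(-1) + 55/24·1 = 1/2 ✓
b·c²: (-3375/1984)·256/225 + (-17/744)·1 + 55/24·1 = 1/3 ✓
b·Ac: (-17/744)·(-31/34) + 55/24·7/110 = 1/6 ✓
b·c³: (-3375/1984)·4096/3375 + (-17/744)·(-1) + 55/24·1 = 1/4 ✓
b·(c∘Ac): (-17/744)·31/34 + 55/24·7/110 = 1/8 ✓
b·Ac²: (-17/744)·(-248/255) + 55/24·2/75 = 1/12 ✓
b·A²c: 55/24·1/55 = 1/24 ✓; 4 stages ⇒ order 4.

4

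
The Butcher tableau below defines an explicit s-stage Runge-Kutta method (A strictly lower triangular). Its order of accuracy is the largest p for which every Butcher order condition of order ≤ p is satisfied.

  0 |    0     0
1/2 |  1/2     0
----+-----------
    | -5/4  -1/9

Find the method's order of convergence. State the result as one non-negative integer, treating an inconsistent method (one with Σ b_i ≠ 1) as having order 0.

0

b = (-5/4, -1/9)
c = (0, 1/2)
Σ b_i: (-5/4)·1 + (-1/9)·1 = -49/36 ≠ 1 ⇒ order 0.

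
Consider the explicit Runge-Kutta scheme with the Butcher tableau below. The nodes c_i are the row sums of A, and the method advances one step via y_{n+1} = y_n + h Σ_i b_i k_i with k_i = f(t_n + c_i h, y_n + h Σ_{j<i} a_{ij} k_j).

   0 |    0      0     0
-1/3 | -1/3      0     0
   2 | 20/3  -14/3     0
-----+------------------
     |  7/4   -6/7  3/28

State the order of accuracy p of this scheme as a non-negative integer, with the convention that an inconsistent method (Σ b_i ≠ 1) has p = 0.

3

b = (7/4, -6/7, 3/28)
c = (0, -1/3, 2)
Ac = (0, 0, 14/9)
Σ b_i: 7/4·1 + (-6/7)·1 + 3/28·1 = 1 ✓
b·c: (-6/7)·(-1/3) + 3/28·2 = 1/2 ✓
b·c²: (-6/7)·1/9 + 3/28·4 = 1/3 ✓
b·Ac: 3/28·14/9 = 1/6 ✓; 3 stages ⇒ order 3.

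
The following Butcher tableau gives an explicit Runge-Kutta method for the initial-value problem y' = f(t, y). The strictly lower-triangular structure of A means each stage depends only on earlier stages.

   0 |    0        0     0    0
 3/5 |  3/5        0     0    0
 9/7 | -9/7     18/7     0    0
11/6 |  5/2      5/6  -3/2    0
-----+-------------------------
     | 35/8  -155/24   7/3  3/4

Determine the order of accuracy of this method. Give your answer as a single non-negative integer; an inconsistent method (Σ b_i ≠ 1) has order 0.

b = (35/8, -155/24, 7/3, 3/4)
c = (0, 3/5, 9/7, 11/6)
Ac = (0, 0, 54/35, -10/7)
Σ b_i: 35/8·1 + (-155/24)·1 + 7/3·1 + 3/4·1 = 1 ✓
b·c: (-155/24)·3/5 + 7/3·9/7 + 3/4·11/6 = 1/2 ✓
b·c²: (-155/24)·9/25 + 7/3·81/49 + 3/4·121/36 = 6809/1680 ≠ 1/3 ⇒ order 2.
b·Ac: 7/3·54/35 + 3/4·(-10/7) = 177/70 ≠ 1/6

2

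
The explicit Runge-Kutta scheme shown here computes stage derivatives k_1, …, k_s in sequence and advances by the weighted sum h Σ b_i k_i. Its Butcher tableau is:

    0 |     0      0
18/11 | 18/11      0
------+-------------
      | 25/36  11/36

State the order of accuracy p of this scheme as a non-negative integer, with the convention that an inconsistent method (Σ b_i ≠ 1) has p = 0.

b = (25/36, 11/36)
c = (0, 18/11)
Σ b_i: 25/36·1 + 11/36·1 = 1 ✓
b·c: 11/36·18/11 = 1/2 ✓; 2 stages ⇒ order 2.

2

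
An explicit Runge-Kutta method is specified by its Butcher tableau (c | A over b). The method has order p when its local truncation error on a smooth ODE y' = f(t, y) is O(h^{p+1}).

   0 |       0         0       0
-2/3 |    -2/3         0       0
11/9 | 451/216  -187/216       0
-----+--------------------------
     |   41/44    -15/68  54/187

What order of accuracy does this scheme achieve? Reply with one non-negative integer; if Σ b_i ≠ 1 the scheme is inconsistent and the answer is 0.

3

b = (41/44, -15/68, 54/187)
c = (0, -2/3, 11/9)
Ac = (0, 0, 187/324)
Σ b_i: 41/44·1 + (-15/68)·1 + 54/187·1 = 1 ✓
b·c: (-15/68)·(-2/3) + 54/187·11/9 = 1/2 ✓
b·c²: (-15/68)·4/9 + 54/187·121/81 = 1/3 ✓
b·Ac: 54/187·187/324 = 1/6 ✓; 3 stages ⇒ order 3.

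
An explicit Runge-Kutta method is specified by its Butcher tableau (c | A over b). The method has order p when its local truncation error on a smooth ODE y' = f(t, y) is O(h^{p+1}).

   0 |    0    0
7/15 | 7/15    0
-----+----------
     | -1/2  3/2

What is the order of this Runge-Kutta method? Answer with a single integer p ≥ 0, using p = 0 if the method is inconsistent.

1

b = (-1/2, 3/2)
c = (0, 7/15)
Σ b_i: (-1/2)·1 + 3/2·1 = 1 ✓
b·c: 3/2·7/15 = 7/10 ≠ 1/2 ⇒ order 1.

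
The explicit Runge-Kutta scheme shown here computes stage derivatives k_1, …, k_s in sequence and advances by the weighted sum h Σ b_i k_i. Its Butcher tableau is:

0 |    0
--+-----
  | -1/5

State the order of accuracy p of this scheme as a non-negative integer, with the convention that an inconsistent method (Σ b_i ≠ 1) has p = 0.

b = (-1/5)
c = (0)
Σ b_i: (-1/5)·1 = -1/5 ≠ 1 ⇒ order 0.

0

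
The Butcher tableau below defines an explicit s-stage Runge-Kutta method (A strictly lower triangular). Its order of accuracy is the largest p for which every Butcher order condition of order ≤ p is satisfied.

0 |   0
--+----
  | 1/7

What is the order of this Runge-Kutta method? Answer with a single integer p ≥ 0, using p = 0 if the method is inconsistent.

b = (1/7)
c = (0)
Σ b_i: 1/7·1 = 1/7 ≠ 1 ⇒ order 0.

0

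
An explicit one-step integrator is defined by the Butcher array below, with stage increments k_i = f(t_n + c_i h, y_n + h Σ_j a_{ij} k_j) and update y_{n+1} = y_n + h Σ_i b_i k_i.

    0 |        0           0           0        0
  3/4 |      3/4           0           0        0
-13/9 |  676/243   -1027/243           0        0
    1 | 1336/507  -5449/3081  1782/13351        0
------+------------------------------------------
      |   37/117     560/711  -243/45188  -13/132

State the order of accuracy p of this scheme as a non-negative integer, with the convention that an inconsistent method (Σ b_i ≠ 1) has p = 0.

b = (37/117, 560/711, -243/45188, -13/132)
c = (0, 3/4, -13/9, 1)
Ac = (0, 0, -1027/324, -79/52)
Σ b_i: 37/117·1 + 560/711·1 + (-243/45188)·1 + (-13/132)·1 = 1 ✓
b·c: 560/711·3/4 + (-243/45188)·(-13/9) + (-13/132)·1 = 1/2 ✓
b·c²: 560/711·9/16 + (-243/45188)·169/81 + (-13/132)·1 = 1/3 ✓
b·Ac: (-243/45188)·(-1027/324) + (-13/132)·(-79/52) = 1/6 ✓
b·c³: 560/711·27/64 + (-243/45188)·(-2197/729) + (-13/132)·1 = 1/4 ✓
b·(c∘Ac): (-243/45188)·13351/2916 + (-13/132)·(-79/52) = 1/8 ✓
b·Ac²: (-243/45188)·(-1027/432) + (-13/132)·(-149/208) = 1/12 ✓
b·A²c: (-13/132)·(-11/26) = 1/24 ✓; 4 stages ⇒ order 4.

4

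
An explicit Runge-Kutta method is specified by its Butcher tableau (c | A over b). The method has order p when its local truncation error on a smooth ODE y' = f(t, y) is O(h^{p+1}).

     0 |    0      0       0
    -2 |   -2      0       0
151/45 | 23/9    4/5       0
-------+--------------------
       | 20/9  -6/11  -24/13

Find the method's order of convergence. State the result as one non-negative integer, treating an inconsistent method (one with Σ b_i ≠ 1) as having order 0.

b = (20/9, -6/11, -24/13)
c = (0, -2, 151/45)
Ac = (0, 0, -8/5)
Σ b_i: 20/9·1 + (-6/11)·1 + (-24/13)·1 = -218/1287 ≠ 1 ⇒ order 0.

0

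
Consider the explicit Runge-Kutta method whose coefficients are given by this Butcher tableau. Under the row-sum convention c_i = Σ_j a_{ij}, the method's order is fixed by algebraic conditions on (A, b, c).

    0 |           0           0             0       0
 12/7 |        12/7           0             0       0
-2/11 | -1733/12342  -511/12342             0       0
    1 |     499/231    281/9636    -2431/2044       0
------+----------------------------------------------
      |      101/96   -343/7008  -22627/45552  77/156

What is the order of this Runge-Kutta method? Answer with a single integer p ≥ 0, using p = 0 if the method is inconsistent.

4

b = (101/96, -343/7008, -22627/45552, 77/156)
c = (0, 12/7, -2/11, 1)
Ac = (0, 0, -146/2057, 41/154)
Σ b_i: 101/96·1 + (-343/7008)·1 + (-22627/45552)·1 + 77/156·1 = 1 ✓
b·c: (-343/7008)·12/7 + (-22627/45552)·(-2/11) + 77/156·1 = 1/2 ✓
b·c²: (-343/7008)·144/49 + (-22627/45552)·4/121 + 77/156·1 = 1/3 ✓
b·Ac: (-22627/45552)·(-146/2057) + 77/156·41/154 = 1/6 ✓
b·c³: (-343/7008)·1728/343 + (-22627/45552)·(-8/1331) + 77/156·1 = 1/4 ✓
b·(c∘Ac): (-22627/45552)·292/22627 + 77/156·41/154 = 1/8 ✓
b·Ac²: (-22627/45552)·(-1752/14399) + 77/156·25/539 = 1/12 ✓
b·A²c: 77/156·13/154 = 1/24 ✓; 4 stages ⇒ order 4.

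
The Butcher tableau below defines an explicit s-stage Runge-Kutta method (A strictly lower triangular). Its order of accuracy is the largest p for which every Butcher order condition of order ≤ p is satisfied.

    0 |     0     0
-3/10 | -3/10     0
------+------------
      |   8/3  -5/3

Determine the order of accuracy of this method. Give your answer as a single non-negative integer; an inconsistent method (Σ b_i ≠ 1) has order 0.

b = (8/3, -5/3)
c = (0, -3/10)
Σ b_i: 8/3·1 + (-5/3)·1 = 1 ✓
b·c: (-5/3)·(-3/10) = 1/2 ✓; 2 stages ⇒ order 2.

2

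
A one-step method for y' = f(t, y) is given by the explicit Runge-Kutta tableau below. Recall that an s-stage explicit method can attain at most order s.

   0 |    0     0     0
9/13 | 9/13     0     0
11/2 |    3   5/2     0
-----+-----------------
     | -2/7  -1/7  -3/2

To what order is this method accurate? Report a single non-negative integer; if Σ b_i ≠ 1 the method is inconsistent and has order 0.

b = (-2/7, -1/7, -3/2)
c = (0, 9/13, 11/2)
Ac = (0, 0, 45/26)
Σ b_i: (-2/7)·1 + (-1/7)·1 + (-3/2)·1 = -27/14 ≠ 1 ⇒ order 0.

0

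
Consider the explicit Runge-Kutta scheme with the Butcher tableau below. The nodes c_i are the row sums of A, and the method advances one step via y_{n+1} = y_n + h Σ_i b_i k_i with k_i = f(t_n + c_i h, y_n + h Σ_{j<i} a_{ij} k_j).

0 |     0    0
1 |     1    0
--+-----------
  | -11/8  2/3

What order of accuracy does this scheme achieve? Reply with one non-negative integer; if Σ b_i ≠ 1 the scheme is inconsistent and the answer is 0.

0

b = (-11/8, 2/3)
c = (0, 1)
Σ b_i: (-11/8)·1 + 2/3·1 = -17/24 ≠ 1 ⇒ order 0.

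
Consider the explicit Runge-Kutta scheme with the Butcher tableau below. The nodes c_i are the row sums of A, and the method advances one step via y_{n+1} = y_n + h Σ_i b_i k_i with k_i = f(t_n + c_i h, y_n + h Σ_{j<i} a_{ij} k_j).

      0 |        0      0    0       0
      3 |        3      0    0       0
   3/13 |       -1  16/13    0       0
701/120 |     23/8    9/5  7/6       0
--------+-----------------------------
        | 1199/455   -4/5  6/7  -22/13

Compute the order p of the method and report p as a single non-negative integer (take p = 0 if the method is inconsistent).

1

b = (1199/455, -4/5, 6/7, -22/13)
c = (0, 3, 3/13, 701/120)
Ac = (0, 0, 48/13, 737/130)
Σ b_i: 1199/455·1 + (-4/5)·1 + 6/7·1 + (-22/13)·1 = 1 ✓
b·c: (-4/5)·3 + 6/7·3/13 + (-22/13)·701/120 = -5077/420 ≠ 1/2 ⇒ order 1.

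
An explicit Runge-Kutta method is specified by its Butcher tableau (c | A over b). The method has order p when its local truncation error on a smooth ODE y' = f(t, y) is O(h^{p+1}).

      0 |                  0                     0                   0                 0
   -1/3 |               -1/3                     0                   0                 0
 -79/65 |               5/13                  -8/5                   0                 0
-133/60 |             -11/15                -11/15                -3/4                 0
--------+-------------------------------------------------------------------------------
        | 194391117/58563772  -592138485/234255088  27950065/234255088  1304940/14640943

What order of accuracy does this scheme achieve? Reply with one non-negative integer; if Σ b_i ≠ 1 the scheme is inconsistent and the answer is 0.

b = (194391117/58563772, -592138485/234255088, 27950065/234255088, 1304940/14640943)
c = (0, -1/3, -79/65, -133/60)
Ac = (0, 0, 8/15, 541/468)
Σ b_i: 194391117/58563772·1 + (-592138485/234255088)·1 + 27950065/234255088·1 + 1304940/14640943·1 = 1 ✓
b·c: (-592138485/234255088)·(-1/3) + 27950065/234255088·(-79/65) + 1304940/14640943·(-133/60) = 1/2 ✓
b·c²: (-592138485/234255088)·1/9 + 27950065/234255088·6241/4225 + 1304940/14640943·17689/3600 = 1/3 ✓
b·Ac: 27950065/234255088·8/15 + 1304940/14640943·541/468 = 1/6 ✓
b·c³: (-592138485/234255088)·(-1/27) + 27950065/234255088·(-493039/274625) + 1304940/14640943·(-2352637/216000) = -747803450621/685196132400 ≠ 1/4 ⇒ order 3.
b·(c∘Ac): 27950065/234255088·(-632/975) + 1304940/14640943·(-71953/28080) = -805707319/2635369740 ≠ 1/8
b·Ac²: 27950065/234255088·(-8/45) + 1304940/14640943·(-542701/456300) = -2179228391/17129903310 ≠ 1/12
b·A²c: 1304940/14640943·(-2/5) = -521976/14640943 ≠ 1/24

3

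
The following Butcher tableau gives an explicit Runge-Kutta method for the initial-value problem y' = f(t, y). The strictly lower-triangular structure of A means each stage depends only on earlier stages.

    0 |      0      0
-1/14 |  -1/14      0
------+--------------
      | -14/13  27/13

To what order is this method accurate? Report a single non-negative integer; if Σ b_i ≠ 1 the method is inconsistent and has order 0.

1

b = (-14/13, 27/13)
c = (0, -1/14)
Σ b_i: (-14/13)·1 + 27/13·1 = 1 ✓
b·c: 27/13·(-1/14) = -27/182 ≠ 1/2 ⇒ order 1.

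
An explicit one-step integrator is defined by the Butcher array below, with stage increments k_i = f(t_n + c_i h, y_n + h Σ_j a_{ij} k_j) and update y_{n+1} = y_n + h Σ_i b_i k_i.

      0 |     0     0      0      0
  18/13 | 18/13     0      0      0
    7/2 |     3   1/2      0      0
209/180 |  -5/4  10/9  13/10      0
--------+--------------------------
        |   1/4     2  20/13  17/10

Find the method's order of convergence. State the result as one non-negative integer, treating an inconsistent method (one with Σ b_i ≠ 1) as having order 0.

0

b = (1/4, 2, 20/13, 17/10)
c = (0, 18/13, 7/2, 209/180)
Ac = (0, 0, 9/13, 1583/260)
Σ b_i: 1/4·1 + 2·1 + 20/13·1 + 17/10·1 = 1427/260 ≠ 1 ⇒ order 0.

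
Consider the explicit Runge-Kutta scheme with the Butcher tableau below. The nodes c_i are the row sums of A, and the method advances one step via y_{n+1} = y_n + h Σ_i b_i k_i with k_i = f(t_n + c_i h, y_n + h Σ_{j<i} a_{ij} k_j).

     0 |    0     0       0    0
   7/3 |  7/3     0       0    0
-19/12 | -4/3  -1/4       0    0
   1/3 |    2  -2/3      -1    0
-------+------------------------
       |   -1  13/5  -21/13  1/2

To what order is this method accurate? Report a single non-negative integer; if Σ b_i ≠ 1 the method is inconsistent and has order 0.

b = (-1, 13/5, -21/13, 1/2)
c = (0, 7/3, -19/12, 1/3)
Ac = (0, 0, -7/12, 1/36)
Σ b_i: (-1)·1 + 13/5·1 + (-21/13)·1 + 1/2·1 = 63/130 ≠ 1 ⇒ order 0.

0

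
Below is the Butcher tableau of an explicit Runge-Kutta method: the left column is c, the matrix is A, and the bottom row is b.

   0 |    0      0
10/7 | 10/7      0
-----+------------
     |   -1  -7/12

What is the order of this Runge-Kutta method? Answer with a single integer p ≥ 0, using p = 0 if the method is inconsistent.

b = (-1, -7/12)
c = (0, 10/7)
Σ b_i: (-1)·1 + (-7/12)·1 = -19/12 ≠ 1 ⇒ order 0.

0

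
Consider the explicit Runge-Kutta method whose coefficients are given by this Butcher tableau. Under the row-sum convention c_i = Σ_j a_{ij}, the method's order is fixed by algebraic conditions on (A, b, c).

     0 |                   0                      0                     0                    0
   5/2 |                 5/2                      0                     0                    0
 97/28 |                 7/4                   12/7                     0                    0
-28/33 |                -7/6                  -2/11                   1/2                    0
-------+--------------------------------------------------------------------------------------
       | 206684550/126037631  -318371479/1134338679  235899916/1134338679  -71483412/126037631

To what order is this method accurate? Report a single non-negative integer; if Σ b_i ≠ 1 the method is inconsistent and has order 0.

b = (206684550/126037631, -318371479/1134338679, 235899916/1134338679, -71483412/126037631)
c = (0, 5/2, 97/28, -28/33)
Ac = (0, 0, 30/7, 787/616)
Σ b_i: 206684550/126037631·1 + (-318371479/1134338679)·1 + 235899916/1134338679·1 + (-71483412/126037631)·1 = 1 ✓
b·c: (-318371479/1134338679)·5/2 + 235899916/1134338679·97/28 + (-71483412/126037631)·(-28/33) = 1/2 ✓
b·c²: (-318371479/1134338679)·25/4 + 235899916/1134338679·9409/784 + (-71483412/126037631)·784/1089 = 1/3 ✓
b·Ac: 235899916/1134338679·30/7 + (-71483412/126037631)·787/616 = 1/6 ✓
b·c³: (-318371479/1134338679)·125/8 + 235899916/1134338679·912673/21952 + (-71483412/126037631)·(-21952/35937) = 6438645409939/1397505252528 ≠ 1/4 ⇒ order 3.
b·(c∘Ac): 235899916/1134338679·1455/98 + (-71483412/126037631)·(-787/726) = 1399932652/378112893 ≠ 1/8
b·Ac²: 235899916/1134338679·75/7 + (-71483412/126037631)·83899/17248 = -11236121833/21174322008 ≠ 1/12
b·A²c: (-71483412/126037631)·15/7 = -153178740/126037631 ≠ 1/24

3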